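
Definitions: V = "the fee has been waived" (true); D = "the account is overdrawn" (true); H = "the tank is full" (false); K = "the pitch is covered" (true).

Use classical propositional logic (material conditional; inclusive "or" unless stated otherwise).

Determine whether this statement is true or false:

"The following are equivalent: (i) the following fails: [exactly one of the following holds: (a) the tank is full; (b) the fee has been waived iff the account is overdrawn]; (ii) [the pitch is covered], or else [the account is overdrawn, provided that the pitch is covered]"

The statement is false.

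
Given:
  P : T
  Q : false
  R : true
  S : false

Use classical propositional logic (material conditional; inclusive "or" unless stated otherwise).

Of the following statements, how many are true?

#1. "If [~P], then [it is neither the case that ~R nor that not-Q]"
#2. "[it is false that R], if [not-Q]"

1

#1: Parsed as ~P -> (~R nor ~Q)

~P = ~T = F
~R = ~T = F
~Q = ~F = T
~R nor ~Q = F nor T = F
~P -> (~R nor ~Q) = F -> F = T
So #1 is true.

#2: In symbols: ~Q -> ~R

~Q = ~F = T
~R = ~T = F
~Q -> ~R = T -> F = F
Thus #2 is false.

1 of the 2 statements is true.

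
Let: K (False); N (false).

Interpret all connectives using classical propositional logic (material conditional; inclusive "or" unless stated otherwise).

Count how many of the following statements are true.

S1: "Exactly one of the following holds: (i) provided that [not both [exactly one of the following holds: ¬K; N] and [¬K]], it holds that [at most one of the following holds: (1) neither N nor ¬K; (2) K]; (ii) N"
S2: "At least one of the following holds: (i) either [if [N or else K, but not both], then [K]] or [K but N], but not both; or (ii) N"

S1: In symbols: (((~K xor N) nand ~K) -> ((N nor ~K) nand K)) xor N

~K = ~F = T
~K xor N = T xor F = T
~K = ~F = T
(~K xor N) nand ~K = T nand T = F
~K = ~F = T
N nor ~K = F nor T = F
(N nor ~K) nand K = F nand F = T
((~K xor N) nand ~K) -> ((N nor ~K) nand K) = F -> T = T
(((~K xor N) nand ~K) -> ((N nor ~K) nand K)) xor N = T xor F = T
Thus S1 is true.

S2: In symbols: (((N xor K) -> K) xor (K & N)) | N

N xor K = F xor F = F
(N xor K) -> K = F -> F = T
K & N = F & F = F
((N xor K) -> K) xor (K & N) = T xor F = T
(((N xor K) -> K) xor (K & N)) | N = T | F = T
Thus S2 is true.

2 of the 2 statements are true.

2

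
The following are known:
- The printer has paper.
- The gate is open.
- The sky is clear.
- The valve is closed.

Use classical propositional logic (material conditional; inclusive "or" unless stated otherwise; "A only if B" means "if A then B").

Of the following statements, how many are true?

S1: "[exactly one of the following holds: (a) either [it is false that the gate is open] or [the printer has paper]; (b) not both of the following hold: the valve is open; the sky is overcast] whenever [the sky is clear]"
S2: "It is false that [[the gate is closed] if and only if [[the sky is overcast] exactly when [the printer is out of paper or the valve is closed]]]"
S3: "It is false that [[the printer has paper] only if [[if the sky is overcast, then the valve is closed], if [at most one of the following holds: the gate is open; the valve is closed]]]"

0

Let H = "the sky is overcast" (F), S = "the gate is open" (T), Q = "the printer has paper" (T), U = "the valve is open" (F).

S1: This is ~H -> ((~S | Q) xor (U nand H)).

~H = ~F = T
~S = ~T = F
~S | Q = F | T = T
U nand H = F nand F = T
(~S | Q) xor (U nand H) = T xor T = F
~H -> ((~S | Q) xor (U nand H)) = T -> F = F
So S1 is false.

S2: Parsed as ~(~S <-> (H <-> (~Q | ~U)))

~S = ~T = F
~Q = ~T = F
~U = ~F = T
~Q | ~U = F | T = T
H <-> (~Q | ~U) = F <-> T = F
~S <-> (H <-> (~Q | ~U)) = F <-> F = T
~(~S <-> (H <-> (~Q | ~U))) = ~T = F
Thus S2 is false.

S3: This is ~(Q -> ((S nand ~U) -> (H -> ~U))).

~U = ~F = T
S nand ~U = T nand T = F
~U = ~F = T
H -> ~U = F -> T = T
(S nand ~U) -> (H -> ~U) = F -> T = T
Q -> ((S nand ~U) -> (H -> ~U)) = T -> T = T
~(Q -> ((S nand ~U) -> (H -> ~U))) = ~T = F
Hence S3 is false.

Count: 0.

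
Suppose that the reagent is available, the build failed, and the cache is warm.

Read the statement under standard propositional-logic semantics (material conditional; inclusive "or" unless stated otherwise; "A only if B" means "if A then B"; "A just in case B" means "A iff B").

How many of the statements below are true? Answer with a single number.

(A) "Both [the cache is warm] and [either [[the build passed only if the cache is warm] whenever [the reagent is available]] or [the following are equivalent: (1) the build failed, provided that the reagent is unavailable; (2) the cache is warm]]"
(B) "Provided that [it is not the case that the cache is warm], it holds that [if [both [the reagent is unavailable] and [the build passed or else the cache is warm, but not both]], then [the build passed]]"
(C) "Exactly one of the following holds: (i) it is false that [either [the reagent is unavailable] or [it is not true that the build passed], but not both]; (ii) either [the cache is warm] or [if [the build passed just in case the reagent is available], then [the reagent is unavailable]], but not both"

2

Let R = "the cache is warm" (T), P = "the reagent is available" (T), Q = "the build passed" (F).

(A): Formalization: R ∧ ((P → (Q → R)) ∨ ((¬P → ¬Q) ↔ R))

Q → R = F → T = T
P → (Q → R) = T → T = T
¬P = ¬T = F
¬Q = ¬F = T
¬P → ¬Q = F → T = T
(¬P → ¬Q) ↔ R = T ↔ T = T
(P → (Q → R)) ∨ ((¬P → ¬Q) ↔ R) = T ∨ T = T
R ∧ ((P → (Q → R)) ∨ ((¬P → ¬Q) ↔ R)) = T ∧ T = T
Thus (A) is true.

(B): Parsed as ¬R → ((¬P ∧ (Q ⊕ R)) → Q)

¬R = ¬T = F
¬P = ¬T = F
Q ⊕ R = F ⊕ T = T
¬P ∧ (Q ⊕ R) = F ∧ T = F
(¬P ∧ (Q ⊕ R)) → Q = F → F = T
¬R → ((¬P ∧ (Q ⊕ R)) → Q) = F → T = T
Hence (B) is true.

(C): In symbols: ¬(¬P ⊕ ¬Q) ⊕ (R ⊕ ((Q ↔ P) → ¬P))

¬P = ¬T = F
¬Q = ¬F = T
¬P ⊕ ¬Q = F ⊕ T = T
¬(¬P ⊕ ¬Q) = ¬T = F
Q ↔ P = F ↔ T = F
¬P = ¬T = F
(Q ↔ P) → ¬P = F → F = T
R ⊕ ((Q ↔ P) → ¬P) = T ⊕ T = F
¬(¬P ⊕ ¬Q) ⊕ (R ⊕ ((Q ↔ P) → ¬P)) = F ⊕ F = F
Hence (C) is false.

Count: 2.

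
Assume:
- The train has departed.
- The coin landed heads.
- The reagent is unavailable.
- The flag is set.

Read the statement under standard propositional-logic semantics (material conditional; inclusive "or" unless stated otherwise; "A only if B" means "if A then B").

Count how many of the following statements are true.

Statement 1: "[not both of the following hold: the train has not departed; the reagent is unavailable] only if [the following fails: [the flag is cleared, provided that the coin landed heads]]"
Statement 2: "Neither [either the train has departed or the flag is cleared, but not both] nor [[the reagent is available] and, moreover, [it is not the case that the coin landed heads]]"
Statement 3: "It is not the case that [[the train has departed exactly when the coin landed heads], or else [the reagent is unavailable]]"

1

Let P = "the train has departed" (T), R = "the reagent is available" (F), Q = "the coin landed heads" (T), S = "the flag is set" (T).

Statement 1: This is (¬P ↑ ¬R) → ¬(Q → ¬S).

¬P = ¬T = F
¬R = ¬F = T
¬P ↑ ¬R = F ↑ T = T
¬S = ¬T = F
Q → ¬S = T → F = F
¬(Q → ¬S) = ¬F = T
(¬P ↑ ¬R) → ¬(Q → ¬S) = T → T = T
Thus Statement 1 is true.

Statement 2: In symbols: (P ⊕ ¬S) ↓ (R ∧ ¬Q)

¬S = ¬T = F
P ⊕ ¬S = T ⊕ F = T
¬Q = ¬T = F
R ∧ ¬Q = F ∧ F = F
(P ⊕ ¬S) ↓ (R ∧ ¬Q) = T ↓ F = F
Hence Statement 2 is false.

Statement 3: This is ¬((P ↔ Q) ∨ ¬R).

P ↔ Q = T ↔ T = T
¬R = ¬F = T
(P ↔ Q) ∨ ¬R = T ∨ T = T
¬((P ↔ Q) ∨ ¬R) = ¬T = F
Hence Statement 3 is false.

1 of the 3 statements is true.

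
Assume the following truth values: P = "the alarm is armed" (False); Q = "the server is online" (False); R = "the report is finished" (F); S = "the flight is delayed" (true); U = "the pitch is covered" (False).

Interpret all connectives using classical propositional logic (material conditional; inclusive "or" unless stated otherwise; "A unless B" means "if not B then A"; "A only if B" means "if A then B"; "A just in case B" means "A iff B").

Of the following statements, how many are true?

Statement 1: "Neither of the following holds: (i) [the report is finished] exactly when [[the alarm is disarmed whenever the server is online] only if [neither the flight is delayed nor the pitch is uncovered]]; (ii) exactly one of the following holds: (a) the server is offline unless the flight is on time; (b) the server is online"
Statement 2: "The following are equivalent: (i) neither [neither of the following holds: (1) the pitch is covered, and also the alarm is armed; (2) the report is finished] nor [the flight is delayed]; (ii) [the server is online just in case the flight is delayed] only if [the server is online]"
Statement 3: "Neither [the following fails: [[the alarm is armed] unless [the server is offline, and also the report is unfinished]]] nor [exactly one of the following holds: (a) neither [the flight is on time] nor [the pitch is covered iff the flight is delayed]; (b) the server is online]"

Statement 1: In symbols: (R <-> ((Q -> ~P) -> (S nor ~U))) nor ((~Q | ~S) xor Q)

~P = ~F = T
Q -> ~P = F -> T = T
~U = ~F = T
S nor ~U = T nor T = F
(Q -> ~P) -> (S nor ~U) = T -> F = F
R <-> ((Q -> ~P) -> (S nor ~U)) = F <-> F = T
~Q = ~F = T
~S = ~T = F
~Q | ~S = T | F = T
(~Q | ~S) xor Q = T xor F = T
(R <-> ((Q -> ~P) -> (S nor ~U))) nor ((~Q | ~S) xor Q) = T nor T = F
Hence Statement 1 is false.

Statement 2: In symbols: (((U & P) nor R) nor S) <-> ((Q <-> S) -> Q)

U & P = F & F = F
(U & P) nor R = F nor F = T
((U & P) nor R) nor S = T nor T = F
Q <-> S = F <-> T = F
(Q <-> S) -> Q = F -> F = T
(((U & P) nor R) nor S) <-> ((Q <-> S) -> Q) = F <-> T = F
Thus Statement 2 is false.

Statement 3: In symbols: ~(P | (~Q & ~R)) nor ((~S nor (U <-> S)) xor Q)

~Q = ~F = T
~R = ~F = T
~Q & ~R = T & T = T
P | (~Q & ~R) = F | T = T
~(P | (~Q & ~R)) = ~T = F
~S = ~T = F
U <-> S = F <-> T = F
~S nor (U <-> S) = F nor F = T
(~S nor (U <-> S)) xor Q = T xor F = T
~(P | (~Q & ~R)) nor ((~S nor (U <-> S)) xor Q) = F nor T = F
So Statement 3 is false.

True statements: 0 (none).

0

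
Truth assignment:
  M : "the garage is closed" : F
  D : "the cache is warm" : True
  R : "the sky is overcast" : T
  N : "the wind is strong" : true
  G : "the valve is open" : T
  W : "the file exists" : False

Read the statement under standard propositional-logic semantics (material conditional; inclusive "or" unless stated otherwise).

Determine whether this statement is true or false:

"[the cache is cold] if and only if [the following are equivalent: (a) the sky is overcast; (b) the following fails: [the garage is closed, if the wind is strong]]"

This is not D iff (R iff not (N -> M)).

not D = not True = False
N -> M = True -> False = False
not (N -> M) = not False = True
R iff not (N -> M) = True iff True = True
not D iff (R iff not (N -> M)) = False iff True = False

false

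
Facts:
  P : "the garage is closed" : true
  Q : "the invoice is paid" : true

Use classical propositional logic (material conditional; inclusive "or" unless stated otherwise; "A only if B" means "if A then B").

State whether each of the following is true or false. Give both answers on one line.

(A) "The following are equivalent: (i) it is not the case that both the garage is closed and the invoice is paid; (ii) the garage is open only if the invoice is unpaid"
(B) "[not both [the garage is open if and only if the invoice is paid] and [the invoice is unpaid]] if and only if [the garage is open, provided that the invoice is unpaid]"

(A) false; (B) true

(A): In symbols: (P ↑ Q) ↔ (¬P → ¬Q)

P ↑ Q = T ↑ T = F
¬P = ¬T = F
¬Q = ¬T = F
¬P → ¬Q = F → F = T
(P ↑ Q) ↔ (¬P → ¬Q) = F ↔ T = F
Hence (A) is false.

(B): This is ((¬P ↔ Q) ↑ ¬Q) ↔ (¬Q → ¬P).

¬P = ¬T = F
¬P ↔ Q = F ↔ T = F
¬Q = ¬T = F
(¬P ↔ Q) ↑ ¬Q = F ↑ F = T
¬Q = ¬T = F
¬P = ¬T = F
¬Q → ¬P = F → F = T
((¬P ↔ Q) ↑ ¬Q) ↔ (¬Q → ¬P) = T ↔ T = T
So (B) is true.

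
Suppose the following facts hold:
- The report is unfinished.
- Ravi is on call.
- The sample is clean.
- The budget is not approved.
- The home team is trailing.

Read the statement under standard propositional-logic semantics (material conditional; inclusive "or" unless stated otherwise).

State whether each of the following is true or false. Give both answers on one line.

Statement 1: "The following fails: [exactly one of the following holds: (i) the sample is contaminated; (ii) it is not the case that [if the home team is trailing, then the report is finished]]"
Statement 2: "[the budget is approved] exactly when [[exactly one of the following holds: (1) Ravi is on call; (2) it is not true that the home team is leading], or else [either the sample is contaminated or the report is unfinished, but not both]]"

Statement 1 false / Statement 2 false

Let R = "the sample is contaminated" (F), N = "the home team is leading" (F), U = "the report is finished" (F), V = "the budget is approved" (F), W = "Ravi is on call" (T).

Statement 1: This is ~(R xor ~(~N -> U)).

~N = ~F = T
~N -> U = T -> F = F
~(~N -> U) = ~F = T
R xor ~(~N -> U) = F xor T = T
~(R xor ~(~N -> U)) = ~T = F
Hence Statement 1 is false.

Statement 2: Formalization: V <-> ((W xor ~N) | (R xor ~U))

~N = ~F = T
W xor ~N = T xor T = F
~U = ~F = T
R xor ~U = F xor T = T
(W xor ~N) | (R xor ~U) = F | T = T
V <-> ((W xor ~N) | (R xor ~U)) = F <-> T = F
So Statement 2 is false.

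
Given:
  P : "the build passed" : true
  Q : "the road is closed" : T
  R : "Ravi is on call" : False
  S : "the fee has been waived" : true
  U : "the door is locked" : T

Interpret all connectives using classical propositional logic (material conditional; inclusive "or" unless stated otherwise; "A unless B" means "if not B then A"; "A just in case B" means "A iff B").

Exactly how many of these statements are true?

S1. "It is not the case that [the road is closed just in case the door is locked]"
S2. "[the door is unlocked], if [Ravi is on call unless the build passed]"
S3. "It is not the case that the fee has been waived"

0

S1: In symbols: ~(Q <-> U)

Q <-> U = T <-> T = T
~(Q <-> U) = ~T = F
So S1 is false.

S2: Formalization: (R | P) -> ~U

R | P = F | T = T
~U = ~T = F
(R | P) -> ~U = T -> F = F
So S2 is false.

S3: In symbols: ~S

~S = ~T = F
Thus S3 is false.

True statements: 0 (none).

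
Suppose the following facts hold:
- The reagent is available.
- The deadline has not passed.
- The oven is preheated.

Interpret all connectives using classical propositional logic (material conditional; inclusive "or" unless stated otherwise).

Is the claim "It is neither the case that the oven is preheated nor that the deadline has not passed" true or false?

Let S = "the oven is preheated" (T), P = "the deadline has passed" (F).
In symbols: S nor ~P

~P = ~F = T
S nor ~P = T nor T = F

False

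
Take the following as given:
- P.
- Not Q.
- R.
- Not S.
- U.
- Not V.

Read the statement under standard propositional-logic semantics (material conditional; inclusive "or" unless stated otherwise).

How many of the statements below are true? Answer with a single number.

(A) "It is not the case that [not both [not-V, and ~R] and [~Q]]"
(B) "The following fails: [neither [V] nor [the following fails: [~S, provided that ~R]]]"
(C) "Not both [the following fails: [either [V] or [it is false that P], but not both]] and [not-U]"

1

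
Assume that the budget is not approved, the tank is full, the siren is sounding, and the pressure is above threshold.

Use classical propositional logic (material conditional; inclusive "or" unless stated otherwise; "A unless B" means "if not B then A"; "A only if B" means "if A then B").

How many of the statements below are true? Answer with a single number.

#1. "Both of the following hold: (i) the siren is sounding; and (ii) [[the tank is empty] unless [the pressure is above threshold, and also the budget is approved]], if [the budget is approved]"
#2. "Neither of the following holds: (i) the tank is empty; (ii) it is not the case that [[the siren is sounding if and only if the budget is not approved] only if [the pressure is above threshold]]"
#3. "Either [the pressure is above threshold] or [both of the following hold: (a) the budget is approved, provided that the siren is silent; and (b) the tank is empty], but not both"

3

Let R = "the siren is sounding" (T), P = "the budget is approved" (F), Q = "the tank is full" (T), S = "the pressure is above threshold" (T).

#1: Parsed as R & (P -> (~Q | (S & P)))

~Q = ~T = F
S & P = T & F = F
~Q | (S & P) = F | F = F
P -> (~Q | (S & P)) = F -> F = T
R & (P -> (~Q | (S & P))) = T & T = T
Thus #1 is true.

#2: Formalization: ~Q nor ~((R <-> ~P) -> S)

~Q = ~T = F
~P = ~F = T
R <-> ~P = T <-> T = T
(R <-> ~P) -> S = T -> T = T
~((R <-> ~P) -> S) = ~T = F
~Q nor ~((R <-> ~P) -> S) = F nor F = T
So #2 is true.

#3: This is S xor ((~R -> P) & ~Q).

~R = ~T = F
~R -> P = F -> F = T
~Q = ~T = F
(~R -> P) & ~Q = T & F = F
S xor ((~R -> P) & ~Q) = T xor F = T
Thus #3 is true.

3 of the 3 statements are true (#1, #2, #3).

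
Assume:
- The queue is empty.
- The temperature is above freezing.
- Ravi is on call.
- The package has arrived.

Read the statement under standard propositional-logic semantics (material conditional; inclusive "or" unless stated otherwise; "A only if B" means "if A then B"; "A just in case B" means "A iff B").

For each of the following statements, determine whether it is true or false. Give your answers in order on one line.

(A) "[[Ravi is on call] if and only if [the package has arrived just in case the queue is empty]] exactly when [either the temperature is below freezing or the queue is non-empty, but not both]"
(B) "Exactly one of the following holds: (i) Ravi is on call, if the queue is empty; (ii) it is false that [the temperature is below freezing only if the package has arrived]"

Let R = "Ravi is on call" (T), S = "the package has arrived" (T), P = "the queue is empty" (T), Q = "the temperature is below freezing" (F).

(A): In symbols: (R <-> (S <-> P)) <-> (Q xor ~P)

S <-> P = T <-> T = T
R <-> (S <-> P) = T <-> T = T
~P = ~T = F
Q xor ~P = F xor F = F
(R <-> (S <-> P)) <-> (Q xor ~P) = T <-> F = F
Thus (A) is false.

(B): Formalization: (P -> R) xor ~(Q -> S)

P -> R = T -> T = T
Q -> S = F -> T = T
~(Q -> S) = ~T = F
(P -> R) xor ~(Q -> S) = T xor F = T
Thus (B) is true.

(A) False, (B) True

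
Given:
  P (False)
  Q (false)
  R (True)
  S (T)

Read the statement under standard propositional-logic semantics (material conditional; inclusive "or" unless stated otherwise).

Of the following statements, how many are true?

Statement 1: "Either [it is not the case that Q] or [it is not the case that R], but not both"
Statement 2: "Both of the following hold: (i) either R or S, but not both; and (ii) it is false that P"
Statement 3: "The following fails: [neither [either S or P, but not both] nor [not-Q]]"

2

Statement 1: Parsed as not Q xor not R

not Q = not False = True
not R = not True = False
not Q xor not R = True xor False = True
Hence Statement 1 is true.

Statement 2: Formalization: (R xor S) and not P

R xor S = True xor True = False
not P = not False = True
(R xor S) and not P = False and True = False
Hence Statement 2 is false.

Statement 3: Parsed as not ((S xor P) nor not Q)

S xor P = True xor False = True
not Q = not False = True
(S xor P) nor not Q = True nor True = False
not ((S xor P) nor not Q) = not False = True
Thus Statement 3 is true.

True statements: 2 (Statement 1, Statement 3).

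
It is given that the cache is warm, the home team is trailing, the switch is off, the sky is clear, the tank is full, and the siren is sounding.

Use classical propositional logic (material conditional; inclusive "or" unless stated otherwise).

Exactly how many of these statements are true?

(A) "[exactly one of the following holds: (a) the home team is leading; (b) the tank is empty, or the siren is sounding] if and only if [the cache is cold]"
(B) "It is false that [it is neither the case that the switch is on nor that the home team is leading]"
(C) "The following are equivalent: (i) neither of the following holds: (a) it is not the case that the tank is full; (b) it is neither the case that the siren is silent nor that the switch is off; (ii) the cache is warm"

Let H = "the home team is leading" (F), V = "the tank is full" (T), R = "the siren is sounding" (T), W = "the cache is warm" (T), K = "the switch is on" (F).

(A): In symbols: (H xor (~V | R)) <-> ~W

~V = ~T = F
~V | R = F | T = T
H xor (~V | R) = F xor T = T
~W = ~T = F
(H xor (~V | R)) <-> ~W = T <-> F = F
Thus (A) is false.

(B): This is ~(K nor H).

K nor H = F nor F = T
~(K nor H) = ~T = F
Thus (B) is false.

(C): In symbols: (~V nor (~R nor ~K)) <-> W

~V = ~T = F
~R = ~T = F
~K = ~F = T
~R nor ~K = F nor T = F
~V nor (~R nor ~K) = F nor F = T
(~V nor (~R nor ~K)) <-> W = T <-> T = T
Thus (C) is true.

True statements: 1 ((C)).

1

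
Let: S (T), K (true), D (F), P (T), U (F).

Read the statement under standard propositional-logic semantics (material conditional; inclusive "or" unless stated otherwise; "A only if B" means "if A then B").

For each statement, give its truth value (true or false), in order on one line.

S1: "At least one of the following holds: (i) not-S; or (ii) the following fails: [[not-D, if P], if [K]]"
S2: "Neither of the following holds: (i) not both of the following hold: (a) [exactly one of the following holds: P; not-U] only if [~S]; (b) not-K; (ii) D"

S1 false / S2 false

S1: Formalization: ¬S ∨ ¬(K → (P → ¬D))

¬S = ¬T = F
¬D = ¬F = T
P → ¬D = T → T = T
K → (P → ¬D) = T → T = T
¬(K → (P → ¬D)) = ¬T = F
¬S ∨ ¬(K → (P → ¬D)) = F ∨ F = F
Hence S1 is false.

S2: Formalization: (((P ⊕ ¬U) → ¬S) ↑ ¬K) ↓ D

¬U = ¬F = T
P ⊕ ¬U = T ⊕ T = F
¬S = ¬T = F
(P ⊕ ¬U) → ¬S = F → F = T
¬K = ¬T = F
((P ⊕ ¬U) → ¬S) ↑ ¬K = T ↑ F = T
(((P ⊕ ¬U) → ¬S) ↑ ¬K) ↓ D = T ↓ F = F
So S2 is false.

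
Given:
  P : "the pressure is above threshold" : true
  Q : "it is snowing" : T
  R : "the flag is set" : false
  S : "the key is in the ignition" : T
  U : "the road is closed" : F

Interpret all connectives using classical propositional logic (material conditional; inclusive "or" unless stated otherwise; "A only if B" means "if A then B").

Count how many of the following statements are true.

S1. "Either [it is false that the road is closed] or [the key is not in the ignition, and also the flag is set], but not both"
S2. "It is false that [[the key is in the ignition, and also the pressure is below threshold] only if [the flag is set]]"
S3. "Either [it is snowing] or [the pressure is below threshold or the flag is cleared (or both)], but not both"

S1: In symbols: ¬U ⊕ (¬S ∧ R)

¬U = ¬F = T
¬S = ¬T = F
¬S ∧ R = F ∧ F = F
¬U ⊕ (¬S ∧ R) = T ⊕ F = T
So S1 is true.

S2: Parsed as ¬((S ∧ ¬P) → R)

¬P = ¬T = F
S ∧ ¬P = T ∧ F = F
(S ∧ ¬P) → R = F → F = T
¬((S ∧ ¬P) → R) = ¬T = F
Thus S2 is false.

S3: Formalization: Q ⊕ (¬P ∨ ¬R)

¬P = ¬T = F
¬R = ¬F = T
¬P ∨ ¬R = F ∨ T = T
Q ⊕ (¬P ∨ ¬R) = T ⊕ T = F
So S3 is false.

1 of the 3 statements is true.

1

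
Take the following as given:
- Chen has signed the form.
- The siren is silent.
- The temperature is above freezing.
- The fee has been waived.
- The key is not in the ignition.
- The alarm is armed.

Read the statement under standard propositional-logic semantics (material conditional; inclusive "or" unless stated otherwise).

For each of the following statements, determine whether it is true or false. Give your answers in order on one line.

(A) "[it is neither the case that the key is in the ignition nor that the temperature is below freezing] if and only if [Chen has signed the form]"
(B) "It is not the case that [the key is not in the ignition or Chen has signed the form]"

Let D = "the key is in the ignition" (False), N = "the temperature is below freezing" (False), Q = "Chen has signed the form" (True).

(A): This is (D nor N) iff Q.

D nor N = False nor False = True
(D nor N) iff Q = True iff True = True
Hence (A) is true.

(B): Parsed as not (not D or Q)

not D = not False = True
not D or Q = True or True = True
not (not D or Q) = not True = False
Thus (B) is false.

(A) True / (B) False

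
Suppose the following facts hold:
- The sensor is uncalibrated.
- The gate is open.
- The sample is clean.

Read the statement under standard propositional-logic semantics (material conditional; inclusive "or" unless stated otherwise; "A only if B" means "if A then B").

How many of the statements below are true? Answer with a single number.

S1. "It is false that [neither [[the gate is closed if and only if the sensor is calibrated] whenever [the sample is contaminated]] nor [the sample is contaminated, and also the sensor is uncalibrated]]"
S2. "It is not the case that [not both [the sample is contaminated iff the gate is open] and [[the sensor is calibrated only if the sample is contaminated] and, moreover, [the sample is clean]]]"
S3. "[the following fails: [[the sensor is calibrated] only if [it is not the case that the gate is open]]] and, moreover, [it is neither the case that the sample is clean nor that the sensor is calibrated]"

Let R = "the sample is contaminated" (F), Q = "the gate is open" (T), P = "the sensor is calibrated" (F).

S1: Parsed as ¬((R → (¬Q ↔ P)) ↓ (R ∧ ¬P))

¬Q = ¬T = F
¬Q ↔ P = F ↔ F = T
R → (¬Q ↔ P) = F → T = T
¬P = ¬F = T
R ∧ ¬P = F ∧ T = F
(R → (¬Q ↔ P)) ↓ (R ∧ ¬P) = T ↓ F = F
¬((R → (¬Q ↔ P)) ↓ (R ∧ ¬P)) = ¬F = T
So S1 is true.

S2: This is ¬((R ↔ Q) ↑ ((P → R) ∧ ¬R)).

R ↔ Q = F ↔ T = F
P → R = F → F = T
¬R = ¬F = T
(P → R) ∧ ¬R = T ∧ T = T
(R ↔ Q) ↑ ((P → R) ∧ ¬R) = F ↑ T = T
¬((R ↔ Q) ↑ ((P → R) ∧ ¬R)) = ¬T = F
Thus S2 is false.

S3: Parsed as ¬(P → ¬Q) ∧ (¬R ↓ P)

¬Q = ¬T = F
P → ¬Q = F → F = T
¬(P → ¬Q) = ¬T = F
¬R = ¬F = T
¬R ↓ P = T ↓ F = F
¬(P → ¬Q) ∧ (¬R ↓ P) = F ∧ F = F
Thus S3 is false.

1 of the 3 statements is true.

1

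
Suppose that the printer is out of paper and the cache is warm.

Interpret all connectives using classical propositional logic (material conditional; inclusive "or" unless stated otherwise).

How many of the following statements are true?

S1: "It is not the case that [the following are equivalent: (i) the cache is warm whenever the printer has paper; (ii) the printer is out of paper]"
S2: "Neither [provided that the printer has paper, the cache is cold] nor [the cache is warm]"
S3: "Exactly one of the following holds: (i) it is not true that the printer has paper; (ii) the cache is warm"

0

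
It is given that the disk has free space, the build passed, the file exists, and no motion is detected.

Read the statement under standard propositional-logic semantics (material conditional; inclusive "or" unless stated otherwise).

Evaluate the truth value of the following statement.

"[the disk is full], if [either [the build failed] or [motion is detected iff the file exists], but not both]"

Let Q = "the build passed" (True), S = "motion is detected" (False), R = "the file exists" (True), P = "the disk is full" (False).
Parsed as (not Q xor (S iff R)) -> P

not Q = not True = False
S iff R = False iff True = False
not Q xor (S iff R) = False xor False = False
(not Q xor (S iff R)) -> P = False -> False = True

True.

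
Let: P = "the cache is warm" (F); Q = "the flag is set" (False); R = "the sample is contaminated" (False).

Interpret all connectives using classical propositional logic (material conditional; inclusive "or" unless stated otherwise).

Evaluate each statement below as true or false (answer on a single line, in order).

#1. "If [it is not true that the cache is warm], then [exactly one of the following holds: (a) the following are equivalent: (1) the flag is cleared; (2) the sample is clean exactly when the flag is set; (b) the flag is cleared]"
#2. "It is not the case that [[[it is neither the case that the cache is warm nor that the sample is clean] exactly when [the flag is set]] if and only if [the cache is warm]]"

#1 True / #2 True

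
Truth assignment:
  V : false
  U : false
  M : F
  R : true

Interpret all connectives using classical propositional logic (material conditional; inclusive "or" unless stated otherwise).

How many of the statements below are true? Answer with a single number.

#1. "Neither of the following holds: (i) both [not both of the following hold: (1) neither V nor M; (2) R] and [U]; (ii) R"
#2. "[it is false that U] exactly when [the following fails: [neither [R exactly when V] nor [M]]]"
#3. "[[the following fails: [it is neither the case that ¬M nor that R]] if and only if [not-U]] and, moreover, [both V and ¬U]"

0

#1: In symbols: (((V nor M) nand R) & U) nor R

V nor M = F nor F = T
(V nor M) nand R = T nand T = F
((V nor M) nand R) & U = F & F = F
(((V nor M) nand R) & U) nor R = F nor T = F
Hence #1 is false.

#2: In symbols: ~U <-> ~((R <-> V) nor M)

~U = ~F = T
R <-> V = T <-> F = F
(R <-> V) nor M = F nor F = T
~((R <-> V) nor M) = ~T = F
~U <-> ~((R <-> V) nor M) = T <-> F = F
Thus #2 is false.

#3: Parsed as (~(~M nor R) <-> ~U) & (V & ~U)

~M = ~F = T
~M nor R = T nor T = F
~(~M nor R) = ~F = T
~U = ~F = T
~(~M nor R) <-> ~U = T <-> T = T
~U = ~F = T
V & ~U = F & T = F
(~(~M nor R) <-> ~U) & (V & ~U) = T & F = F
Hence #3 is false.

0 of the 3 statements are true (none).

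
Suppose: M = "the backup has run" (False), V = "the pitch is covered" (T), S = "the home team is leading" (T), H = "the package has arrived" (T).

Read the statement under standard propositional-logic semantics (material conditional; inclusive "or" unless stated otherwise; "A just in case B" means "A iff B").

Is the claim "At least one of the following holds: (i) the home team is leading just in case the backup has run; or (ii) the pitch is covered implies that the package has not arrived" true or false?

This is (S <-> M) | (V -> ~H).

S <-> M = T <-> F = F
~H = ~T = F
V -> ~H = T -> F = F
(S <-> M) | (V -> ~H) = F | F = F

The statement is false.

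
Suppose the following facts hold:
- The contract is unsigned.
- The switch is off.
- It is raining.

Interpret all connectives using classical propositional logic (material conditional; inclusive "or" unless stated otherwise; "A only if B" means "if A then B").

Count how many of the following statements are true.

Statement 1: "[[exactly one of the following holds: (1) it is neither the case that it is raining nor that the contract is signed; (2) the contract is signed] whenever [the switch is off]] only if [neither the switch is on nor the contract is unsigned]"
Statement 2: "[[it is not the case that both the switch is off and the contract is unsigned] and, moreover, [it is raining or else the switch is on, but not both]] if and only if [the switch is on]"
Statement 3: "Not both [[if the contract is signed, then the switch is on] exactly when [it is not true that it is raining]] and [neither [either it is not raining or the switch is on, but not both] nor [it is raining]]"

3

Let Q = "the switch is on" (F), R = "it is raining" (T), P = "the contract is signed" (F).

Statement 1: This is (~Q -> ((R nor P) xor P)) -> (Q nor ~P).

~Q = ~F = T
R nor P = T nor F = F
(R nor P) xor P = F xor F = F
~Q -> ((R nor P) xor P) = T -> F = F
~P = ~F = T
Q nor ~P = F nor T = F
(~Q -> ((R nor P) xor P)) -> (Q nor ~P) = F -> F = T
Thus Statement 1 is true.

Statement 2: Formalization: ((~Q nand ~P) & (R xor Q)) <-> Q

~Q = ~F = T
~P = ~F = T
~Q nand ~P = T nand T = F
R xor Q = T xor F = T
(~Q nand ~P) & (R xor Q) = F & T = F
((~Q nand ~P) & (R xor Q)) <-> Q = F <-> F = T
Thus Statement 2 is true.

Statement 3: This is ((P -> Q) <-> ~R) nand ((~R xor Q) nor R).

P -> Q = F -> F = T
~R = ~T = F
(P -> Q) <-> ~R = T <-> F = F
~R = ~T = F
~R xor Q = F xor F = F
(~R xor Q) nor R = F nor T = F
((P -> Q) <-> ~R) nand ((~R xor Q) nor R) = F nand F = T
Hence Statement 3 is true.

True statements: 3 (Statement 1, Statement 2, Statement 3).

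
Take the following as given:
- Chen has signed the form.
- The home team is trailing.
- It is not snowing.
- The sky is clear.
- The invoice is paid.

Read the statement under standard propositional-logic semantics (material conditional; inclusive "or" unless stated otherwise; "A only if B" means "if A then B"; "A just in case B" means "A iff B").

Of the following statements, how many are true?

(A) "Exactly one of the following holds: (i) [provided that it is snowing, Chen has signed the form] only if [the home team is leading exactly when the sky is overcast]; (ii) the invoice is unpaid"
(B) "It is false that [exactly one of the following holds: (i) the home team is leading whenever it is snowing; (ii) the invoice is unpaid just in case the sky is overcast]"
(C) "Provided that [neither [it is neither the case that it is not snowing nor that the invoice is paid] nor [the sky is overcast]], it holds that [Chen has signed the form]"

3

Let G = "it is snowing" (False), K = "Chen has signed the form" (True), M = "the home team is leading" (False), S = "the sky is overcast" (False), V = "the invoice is paid" (True).

(A): Parsed as ((G -> K) -> (M iff S)) xor not V

G -> K = False -> True = True
M iff S = False iff False = True
(G -> K) -> (M iff S) = True -> True = True
not V = not True = False
((G -> K) -> (M iff S)) xor not V = True xor False = True
Thus (A) is true.

(B): Parsed as not ((G -> M) xor (not V iff S))

G -> M = False -> False = True
not V = not True = False
not V iff S = False iff False = True
(G -> M) xor (not V iff S) = True xor True = False
not ((G -> M) xor (not V iff S)) = not False = True
Hence (B) is true.

(C): Formalization: ((not G nor V) nor S) -> K

not G = not False = True
not G nor V = True nor True = False
(not G nor V) nor S = False nor False = True
((not G nor V) nor S) -> K = True -> True = True
Hence (C) is true.

3 of the 3 statements are true.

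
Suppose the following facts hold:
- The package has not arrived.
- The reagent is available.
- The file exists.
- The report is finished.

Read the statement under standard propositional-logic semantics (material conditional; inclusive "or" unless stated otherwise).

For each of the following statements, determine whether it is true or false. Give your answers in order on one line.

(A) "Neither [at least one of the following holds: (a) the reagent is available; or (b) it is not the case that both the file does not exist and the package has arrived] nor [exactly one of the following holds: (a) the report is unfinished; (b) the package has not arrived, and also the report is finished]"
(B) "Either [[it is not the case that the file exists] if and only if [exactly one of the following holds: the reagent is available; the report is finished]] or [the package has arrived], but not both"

(A) F / (B) T

Let Q = "the reagent is available" (T), R = "the file exists" (T), P = "the package has arrived" (F), S = "the report is finished" (T).

(A): In symbols: (Q | (~R nand P)) nor (~S xor (~P & S))

~R = ~T = F
~R nand P = F nand F = T
Q | (~R nand P) = T | T = T
~S = ~T = F
~P = ~F = T
~P & S = T & T = T
~S xor (~P & S) = F xor T = T
(Q | (~R nand P)) nor (~S xor (~P & S)) = T nor T = F
So (A) is false.

(B): Parsed as (~R <-> (Q xor S)) xor P

~R = ~T = F
Q xor S = T xor T = F
~R <-> (Q xor S) = F <-> F = T
(~R <-> (Q xor S)) xor P = T xor F = T
Hence (B) is true.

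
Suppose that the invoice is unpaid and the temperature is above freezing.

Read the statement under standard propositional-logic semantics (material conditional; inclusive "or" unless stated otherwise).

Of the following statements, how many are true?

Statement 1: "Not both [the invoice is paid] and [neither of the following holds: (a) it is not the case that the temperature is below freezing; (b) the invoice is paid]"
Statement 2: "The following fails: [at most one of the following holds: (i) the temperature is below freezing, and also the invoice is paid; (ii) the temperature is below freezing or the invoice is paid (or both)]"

Let P = "the invoice is paid" (F), Q = "the temperature is below freezing" (F).

Statement 1: Formalization: P ↑ (¬Q ↓ P)

¬Q = ¬F = T
¬Q ↓ P = T ↓ F = F
P ↑ (¬Q ↓ P) = F ↑ F = T
Thus Statement 1 is true.

Statement 2: Parsed as ¬((Q ∧ P) ↑ (Q ∨ P))

Q ∧ P = F ∧ F = F
Q ∨ P = F ∨ F = F
(Q ∧ P) ↑ (Q ∨ P) = F ↑ F = T
¬((Q ∧ P) ↑ (Q ∨ P)) = ¬T = F
Hence Statement 2 is false.

Count: 1.

1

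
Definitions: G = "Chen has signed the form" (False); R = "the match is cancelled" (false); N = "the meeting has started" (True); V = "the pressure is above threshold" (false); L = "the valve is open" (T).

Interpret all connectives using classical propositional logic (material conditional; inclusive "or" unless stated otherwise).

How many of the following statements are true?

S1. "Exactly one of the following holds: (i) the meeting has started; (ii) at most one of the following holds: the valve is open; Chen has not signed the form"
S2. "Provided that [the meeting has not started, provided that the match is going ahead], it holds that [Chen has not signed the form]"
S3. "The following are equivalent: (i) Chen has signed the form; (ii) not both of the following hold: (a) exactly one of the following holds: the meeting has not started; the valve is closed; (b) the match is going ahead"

2

S1: Formalization: N xor (L nand ~G)

~G = ~F = T
L nand ~G = T nand T = F
N xor (L nand ~G) = T xor F = T
Thus S1 is true.

S2: Formalization: (~R -> ~N) -> ~G

~R = ~F = T
~N = ~T = F
~R -> ~N = T -> F = F
~G = ~F = T
(~R -> ~N) -> ~G = F -> T = T
So S2 is true.

S3: Parsed as G <-> ((~N xor ~L) nand ~R)

~N = ~T = F
~L = ~T = F
~N xor ~L = F xor F = F
~R = ~F = T
(~N xor ~L) nand ~R = F nand T = T
G <-> ((~N xor ~L) nand ~R) = F <-> T = F
Hence S3 is false.

Count: 2.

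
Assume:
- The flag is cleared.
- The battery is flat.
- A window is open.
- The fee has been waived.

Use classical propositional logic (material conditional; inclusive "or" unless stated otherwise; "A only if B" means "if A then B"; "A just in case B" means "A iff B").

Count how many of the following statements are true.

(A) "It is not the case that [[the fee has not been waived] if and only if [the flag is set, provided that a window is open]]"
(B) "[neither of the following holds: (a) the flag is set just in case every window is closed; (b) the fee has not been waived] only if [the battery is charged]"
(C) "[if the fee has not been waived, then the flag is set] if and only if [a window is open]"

2

Let Q = "the fee has been waived" (T), U = "a window is open" (T), K = "the flag is set" (F), D = "the battery is charged" (F).

(A): Parsed as ¬(¬Q ↔ (U → K))

¬Q = ¬T = F
U → K = T → F = F
¬Q ↔ (U → K) = F ↔ F = T
¬(¬Q ↔ (U → K)) = ¬T = F
Thus (A) is false.

(B): Formalization: ((K ↔ ¬U) ↓ ¬Q) → D

¬U = ¬T = F
K ↔ ¬U = F ↔ F = T
¬Q = ¬T = F
(K ↔ ¬U) ↓ ¬Q = T ↓ F = F
((K ↔ ¬U) ↓ ¬Q) → D = F → F = T
Hence (B) is true.

(C): This is (¬Q → K) ↔ U.

¬Q = ¬T = F
¬Q → K = F → F = T
(¬Q → K) ↔ U = T ↔ T = T
Hence (C) is true.

Count: 2.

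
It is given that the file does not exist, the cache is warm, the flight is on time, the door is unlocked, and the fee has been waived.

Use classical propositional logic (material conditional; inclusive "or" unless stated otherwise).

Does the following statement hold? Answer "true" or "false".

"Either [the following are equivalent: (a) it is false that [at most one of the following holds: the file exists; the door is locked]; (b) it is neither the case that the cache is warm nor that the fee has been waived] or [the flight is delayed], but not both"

The statement is true.

Let P = "the file exists" (F), D = "the door is locked" (F), V = "the cache is warm" (T), H = "the fee has been waived" (T), N = "the flight is delayed" (F).
In symbols: (~(P nand D) <-> (V nor H)) xor N

P nand D = F nand F = T
~(P nand D) = ~T = F
V nor H = T nor T = F
~(P nand D) <-> (V nor H) = F <-> F = T
(~(P nand D) <-> (V nor H)) xor N = T xor F = T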